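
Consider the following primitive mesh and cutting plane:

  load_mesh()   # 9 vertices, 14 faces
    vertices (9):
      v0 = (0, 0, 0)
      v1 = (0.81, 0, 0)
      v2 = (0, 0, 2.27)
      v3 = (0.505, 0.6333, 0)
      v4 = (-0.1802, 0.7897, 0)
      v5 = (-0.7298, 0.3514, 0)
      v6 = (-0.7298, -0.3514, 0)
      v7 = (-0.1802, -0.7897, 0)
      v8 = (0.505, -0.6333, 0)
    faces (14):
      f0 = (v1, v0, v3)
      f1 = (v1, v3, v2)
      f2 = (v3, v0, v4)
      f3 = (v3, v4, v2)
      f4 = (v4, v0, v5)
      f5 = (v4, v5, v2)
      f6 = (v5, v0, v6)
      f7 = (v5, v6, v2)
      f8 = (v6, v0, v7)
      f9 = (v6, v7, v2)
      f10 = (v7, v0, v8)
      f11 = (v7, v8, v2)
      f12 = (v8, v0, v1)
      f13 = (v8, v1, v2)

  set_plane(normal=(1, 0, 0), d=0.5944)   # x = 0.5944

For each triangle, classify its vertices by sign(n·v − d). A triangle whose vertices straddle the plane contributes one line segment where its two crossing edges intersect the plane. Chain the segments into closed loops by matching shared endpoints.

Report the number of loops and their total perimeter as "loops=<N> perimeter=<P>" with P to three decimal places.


Straddling triangles (4 of 14):
  (v1,v0,v3) [+--] → (0.5944, 0, 0)–(0.5944, 0.44767, 0)  len=0.4477
  (v1,v3,v2) [+--] → (0.5944, 0.44767, 0)–(0.5944, 0, 0.604212)  len=0.7520
  (v8,v0,v1) [--+] → (0.5944, 0, 0)–(0.5944, -0.44767, 0)  len=0.4477
  (v8,v1,v2) [-+-] → (0.5944, -0.44767, 0)–(0.5944, 0, 0.604212)  len=0.7520

Chained into 1 loop(s):
  loop 1: 4 segments, perimeter = 2.3993
Total perimeter = 2.399

loops=1 perimeter=2.399


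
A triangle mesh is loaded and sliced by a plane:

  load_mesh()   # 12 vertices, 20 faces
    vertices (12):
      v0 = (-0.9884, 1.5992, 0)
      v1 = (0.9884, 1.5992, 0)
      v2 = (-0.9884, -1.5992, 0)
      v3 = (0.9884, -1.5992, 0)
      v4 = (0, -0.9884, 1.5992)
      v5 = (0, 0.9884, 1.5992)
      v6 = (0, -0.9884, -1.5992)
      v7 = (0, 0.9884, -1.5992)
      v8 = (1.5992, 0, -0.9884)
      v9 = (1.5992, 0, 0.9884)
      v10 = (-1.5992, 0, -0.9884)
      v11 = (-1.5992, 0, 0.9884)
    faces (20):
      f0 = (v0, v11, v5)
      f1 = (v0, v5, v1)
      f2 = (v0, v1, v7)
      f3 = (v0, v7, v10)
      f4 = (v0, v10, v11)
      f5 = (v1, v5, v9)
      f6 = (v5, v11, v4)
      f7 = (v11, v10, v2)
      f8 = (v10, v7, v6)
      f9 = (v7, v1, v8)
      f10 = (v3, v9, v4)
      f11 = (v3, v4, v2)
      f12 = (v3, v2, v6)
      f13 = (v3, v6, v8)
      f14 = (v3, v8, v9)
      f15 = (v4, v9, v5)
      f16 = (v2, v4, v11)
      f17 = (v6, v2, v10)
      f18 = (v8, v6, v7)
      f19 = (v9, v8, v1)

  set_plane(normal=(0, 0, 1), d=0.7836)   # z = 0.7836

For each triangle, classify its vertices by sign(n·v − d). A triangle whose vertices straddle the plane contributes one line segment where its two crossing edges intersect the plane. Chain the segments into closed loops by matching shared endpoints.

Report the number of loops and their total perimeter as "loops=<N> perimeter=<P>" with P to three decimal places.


loops=1 perimeter=8.914

Straddling triangles (10 of 20):
  (v0,v11,v5) [-++] → (-1.47264, 0.33136, 0.7836)–(-0.504089, 1.29991, 0.7836)  len=1.3697
  (v0,v5,v1) [-+-] → (-0.504089, 1.29991, 0.7836)–(0.504089, 1.29991, 0.7836)  len=1.0082
  (v0,v10,v11) [--+] → (-1.5992, 0, 0.7836)–(-1.47264, 0.33136, 0.7836)  len=0.3547
  (v1,v5,v9) [-++] → (0.504089, 1.29991, 0.7836)–(1.47264, 0.33136, 0.7836)  len=1.3697
  (v11,v10,v2) [+--] → (-1.5992, 0, 0.7836)–(-1.47264, -0.33136, 0.7836)  len=0.3547
  (v3,v9,v4) [-++] → (1.47264, -0.33136, 0.7836)–(0.504089, -1.29991, 0.7836)  len=1.3697
  (v3,v4,v2) [-+-] → (0.504089, -1.29991, 0.7836)–(-0.504089, -1.29991, 0.7836)  len=1.0082
  (v3,v8,v9) [--+] → (1.5992, 0, 0.7836)–(1.47264, -0.33136, 0.7836)  len=0.3547
  (v2,v4,v11) [-++] → (-0.504089, -1.29991, 0.7836)–(-1.47264, -0.33136, 0.7836)  len=1.3697
  (v9,v8,v1) [+--] → (1.5992, 0, 0.7836)–(1.47264, 0.33136, 0.7836)  len=0.3547

Chained into 1 loop(s):
  loop 1: 10 segments, perimeter = 8.9141
Total perimeter = 8.914


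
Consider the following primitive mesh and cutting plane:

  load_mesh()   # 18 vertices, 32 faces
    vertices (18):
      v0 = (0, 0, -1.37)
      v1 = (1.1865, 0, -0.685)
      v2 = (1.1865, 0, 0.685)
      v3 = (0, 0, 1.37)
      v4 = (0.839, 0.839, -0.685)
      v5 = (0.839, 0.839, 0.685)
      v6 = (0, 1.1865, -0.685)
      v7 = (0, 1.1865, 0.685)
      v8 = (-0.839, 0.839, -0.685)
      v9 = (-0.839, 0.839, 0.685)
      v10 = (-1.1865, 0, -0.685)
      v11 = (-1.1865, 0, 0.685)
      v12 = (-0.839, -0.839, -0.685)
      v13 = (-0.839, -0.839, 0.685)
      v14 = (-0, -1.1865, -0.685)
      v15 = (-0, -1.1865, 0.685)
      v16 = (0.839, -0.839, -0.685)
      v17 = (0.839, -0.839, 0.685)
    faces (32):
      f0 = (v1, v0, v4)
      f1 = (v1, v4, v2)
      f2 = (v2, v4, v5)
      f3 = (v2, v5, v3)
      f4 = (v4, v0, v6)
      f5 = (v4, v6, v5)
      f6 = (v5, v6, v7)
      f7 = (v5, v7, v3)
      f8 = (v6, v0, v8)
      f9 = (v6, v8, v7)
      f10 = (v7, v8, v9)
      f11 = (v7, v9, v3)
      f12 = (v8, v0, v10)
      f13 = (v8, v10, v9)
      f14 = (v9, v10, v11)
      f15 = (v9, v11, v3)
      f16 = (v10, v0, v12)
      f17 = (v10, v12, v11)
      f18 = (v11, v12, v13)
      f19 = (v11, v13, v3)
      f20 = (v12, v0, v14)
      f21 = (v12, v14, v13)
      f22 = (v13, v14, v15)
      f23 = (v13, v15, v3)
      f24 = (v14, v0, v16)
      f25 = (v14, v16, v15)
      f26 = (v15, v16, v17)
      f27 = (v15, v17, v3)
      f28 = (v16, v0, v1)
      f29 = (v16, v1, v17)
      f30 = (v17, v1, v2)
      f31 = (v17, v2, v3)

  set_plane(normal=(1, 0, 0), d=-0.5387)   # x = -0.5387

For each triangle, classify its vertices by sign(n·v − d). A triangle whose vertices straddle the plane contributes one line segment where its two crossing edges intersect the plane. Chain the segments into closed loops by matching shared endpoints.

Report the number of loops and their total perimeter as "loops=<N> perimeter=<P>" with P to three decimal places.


Straddling triangles (12 of 32):
  (v6,v0,v8) [++-] → (-0.5387, 0.5387, -0.930179)–(-0.5387, 0.963379, -0.685)  len=0.4904
  (v6,v8,v7) [+-+] → (-0.5387, 0.963379, -0.685)–(-0.5387, 0.963379, -0.194641)  len=0.4904
  (v7,v8,v9) [+--] → (-0.5387, 0.963379, -0.194641)–(-0.5387, 0.963379, 0.685)  len=0.8796
  (v7,v9,v3) [+-+] → (-0.5387, 0.963379, 0.685)–(-0.5387, 0.5387, 0.930179)  len=0.4904
  (v8,v0,v10) [-+-] → (-0.5387, 0.5387, -0.930179)–(-0.5387, 0, -1.05899)  len=0.5539
  (v9,v11,v3) [--+] → (-0.5387, 0, 1.05899)–(-0.5387, 0.5387, 0.930179)  len=0.5539
  (v10,v0,v12) [-+-] → (-0.5387, 0, -1.05899)–(-0.5387, -0.5387, -0.930179)  len=0.5539
  (v11,v13,v3) [--+] → (-0.5387, -0.5387, 0.930179)–(-0.5387, 0, 1.05899)  len=0.5539
  (v12,v0,v14) [-++] → (-0.5387, -0.5387, -0.930179)–(-0.5387, -0.963379, -0.685)  len=0.4904
  (v12,v14,v13) [-+-] → (-0.5387, -0.963379, -0.685)–(-0.5387, -0.963379, 0.194641)  len=0.8796
  (v13,v14,v15) [-++] → (-0.5387, -0.963379, 0.194641)–(-0.5387, -0.963379, 0.685)  len=0.4904
  (v13,v15,v3) [-++] → (-0.5387, -0.963379, 0.685)–(-0.5387, -0.5387, 0.930179)  len=0.4904

Chained into 1 loop(s):
  loop 1: 12 segments, perimeter = 6.9170
Total perimeter = 6.917

loops=1 perimeter=6.917


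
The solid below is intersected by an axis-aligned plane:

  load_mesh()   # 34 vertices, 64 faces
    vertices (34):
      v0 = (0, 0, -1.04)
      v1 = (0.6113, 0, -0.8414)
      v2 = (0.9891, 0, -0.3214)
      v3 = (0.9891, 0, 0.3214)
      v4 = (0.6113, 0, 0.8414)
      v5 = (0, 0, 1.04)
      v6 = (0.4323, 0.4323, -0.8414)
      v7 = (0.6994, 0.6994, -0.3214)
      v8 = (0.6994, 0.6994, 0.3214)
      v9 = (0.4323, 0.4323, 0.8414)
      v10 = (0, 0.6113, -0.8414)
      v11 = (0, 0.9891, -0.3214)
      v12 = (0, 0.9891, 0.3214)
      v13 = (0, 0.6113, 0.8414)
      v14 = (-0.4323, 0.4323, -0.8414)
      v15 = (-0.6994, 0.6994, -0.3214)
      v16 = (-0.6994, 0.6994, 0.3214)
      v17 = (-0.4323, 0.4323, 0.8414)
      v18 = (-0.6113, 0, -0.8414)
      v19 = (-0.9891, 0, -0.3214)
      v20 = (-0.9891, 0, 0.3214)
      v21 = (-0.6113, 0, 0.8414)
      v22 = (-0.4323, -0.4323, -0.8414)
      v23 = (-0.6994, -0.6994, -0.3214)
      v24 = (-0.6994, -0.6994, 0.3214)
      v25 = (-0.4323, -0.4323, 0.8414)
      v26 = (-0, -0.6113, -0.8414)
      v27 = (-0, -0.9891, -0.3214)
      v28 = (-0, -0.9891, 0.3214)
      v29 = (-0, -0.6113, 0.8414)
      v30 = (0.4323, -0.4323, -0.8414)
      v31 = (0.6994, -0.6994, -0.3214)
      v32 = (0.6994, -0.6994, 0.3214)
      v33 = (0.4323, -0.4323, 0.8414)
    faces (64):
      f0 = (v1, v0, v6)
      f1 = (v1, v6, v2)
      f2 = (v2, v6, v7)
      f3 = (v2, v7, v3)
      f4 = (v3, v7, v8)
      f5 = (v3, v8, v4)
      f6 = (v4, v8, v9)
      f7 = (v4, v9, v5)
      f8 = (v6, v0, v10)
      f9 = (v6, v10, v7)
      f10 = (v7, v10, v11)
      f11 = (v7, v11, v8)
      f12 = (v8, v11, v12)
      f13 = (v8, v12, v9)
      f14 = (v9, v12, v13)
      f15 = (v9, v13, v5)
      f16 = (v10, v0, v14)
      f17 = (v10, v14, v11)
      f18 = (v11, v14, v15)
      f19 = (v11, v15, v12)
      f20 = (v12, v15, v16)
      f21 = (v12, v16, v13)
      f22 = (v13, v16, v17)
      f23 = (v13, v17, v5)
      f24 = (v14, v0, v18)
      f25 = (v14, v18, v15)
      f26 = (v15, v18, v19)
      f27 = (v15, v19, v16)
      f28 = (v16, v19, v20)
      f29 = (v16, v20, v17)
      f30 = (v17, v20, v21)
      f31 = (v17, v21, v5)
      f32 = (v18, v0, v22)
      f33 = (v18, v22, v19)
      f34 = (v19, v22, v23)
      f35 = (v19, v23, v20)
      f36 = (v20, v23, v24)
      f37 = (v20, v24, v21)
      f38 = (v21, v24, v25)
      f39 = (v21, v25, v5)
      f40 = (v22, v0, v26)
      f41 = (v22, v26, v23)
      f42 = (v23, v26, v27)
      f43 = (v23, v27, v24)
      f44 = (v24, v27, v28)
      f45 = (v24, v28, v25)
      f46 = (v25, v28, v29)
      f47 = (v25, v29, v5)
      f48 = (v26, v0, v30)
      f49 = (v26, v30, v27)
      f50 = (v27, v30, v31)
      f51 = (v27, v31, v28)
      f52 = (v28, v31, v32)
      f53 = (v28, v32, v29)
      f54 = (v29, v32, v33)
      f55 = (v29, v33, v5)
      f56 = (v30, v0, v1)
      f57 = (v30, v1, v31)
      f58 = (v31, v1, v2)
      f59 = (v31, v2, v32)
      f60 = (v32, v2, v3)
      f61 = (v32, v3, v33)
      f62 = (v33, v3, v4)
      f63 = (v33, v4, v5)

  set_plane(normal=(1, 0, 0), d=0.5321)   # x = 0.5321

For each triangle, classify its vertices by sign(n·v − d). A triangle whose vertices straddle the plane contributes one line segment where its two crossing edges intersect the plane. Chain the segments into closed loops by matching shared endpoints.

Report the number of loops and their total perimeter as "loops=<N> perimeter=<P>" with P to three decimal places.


Straddling triangles (20 of 64):
  (v1,v0,v6) [+--] → (0.5321, 0, -0.867131)–(0.5321, 0.191275, -0.8414)  len=0.1930
  (v1,v6,v2) [+-+] → (0.5321, 0.191275, -0.8414)–(0.5321, 0.354815, -0.748196)  len=0.1882
  (v2,v6,v7) [+-+] → (0.5321, 0.354815, -0.748196)–(0.5321, 0.5321, -0.647106)  len=0.2041
  (v4,v8,v9) [++-] → (0.5321, 0.5321, 0.647106)–(0.5321, 0.191275, 0.8414)  len=0.3923
  (v4,v9,v5) [+--] → (0.5321, 0.191275, 0.8414)–(0.5321, 0, 0.867131)  len=0.1930
  (v6,v10,v7) [--+] → (0.5321, 0.678326, -0.445787)–(0.5321, 0.5321, -0.647106)  len=0.2488
  (v7,v10,v11) [+--] → (0.5321, 0.678326, -0.445787)–(0.5321, 0.768698, -0.3214)  len=0.1538
  (v7,v11,v8) [+-+] → (0.5321, 0.768698, -0.3214)–(0.5321, 0.768698, 0.167639)  len=0.4890
  (v8,v11,v12) [+--] → (0.5321, 0.768698, 0.167639)–(0.5321, 0.768698, 0.3214)  len=0.1538
  (v8,v12,v9) [+--] → (0.5321, 0.768698, 0.3214)–(0.5321, 0.5321, 0.647106)  len=0.4026
  (v27,v30,v31) [--+] → (0.5321, -0.5321, -0.647106)–(0.5321, -0.768698, -0.3214)  len=0.4026
  (v27,v31,v28) [-+-] → (0.5321, -0.768698, -0.3214)–(0.5321, -0.768698, -0.167639)  len=0.1538
  (v28,v31,v32) [-++] → (0.5321, -0.768698, -0.167639)–(0.5321, -0.768698, 0.3214)  len=0.4890
  (v28,v32,v29) [-+-] → (0.5321, -0.768698, 0.3214)–(0.5321, -0.678326, 0.445787)  len=0.1538
  (v29,v32,v33) [-+-] → (0.5321, -0.678326, 0.445787)–(0.5321, -0.5321, 0.647106)  len=0.2488
  (v30,v0,v1) [--+] → (0.5321, 0, -0.867131)–(0.5321, -0.191275, -0.8414)  len=0.1930
  (v30,v1,v31) [-++] → (0.5321, -0.191275, -0.8414)–(0.5321, -0.5321, -0.647106)  len=0.3923
  (v32,v3,v33) [++-] → (0.5321, -0.354815, 0.748196)–(0.5321, -0.5321, 0.647106)  len=0.2041
  (v33,v3,v4) [-++] → (0.5321, -0.354815, 0.748196)–(0.5321, -0.191275, 0.8414)  len=0.1882
  (v33,v4,v5) [-+-] → (0.5321, -0.191275, 0.8414)–(0.5321, 0, 0.867131)  len=0.1930

Chained into 1 loop(s):
  loop 1: 20 segments, perimeter = 5.2371
Total perimeter = 5.237

loops=1 perimeter=5.237


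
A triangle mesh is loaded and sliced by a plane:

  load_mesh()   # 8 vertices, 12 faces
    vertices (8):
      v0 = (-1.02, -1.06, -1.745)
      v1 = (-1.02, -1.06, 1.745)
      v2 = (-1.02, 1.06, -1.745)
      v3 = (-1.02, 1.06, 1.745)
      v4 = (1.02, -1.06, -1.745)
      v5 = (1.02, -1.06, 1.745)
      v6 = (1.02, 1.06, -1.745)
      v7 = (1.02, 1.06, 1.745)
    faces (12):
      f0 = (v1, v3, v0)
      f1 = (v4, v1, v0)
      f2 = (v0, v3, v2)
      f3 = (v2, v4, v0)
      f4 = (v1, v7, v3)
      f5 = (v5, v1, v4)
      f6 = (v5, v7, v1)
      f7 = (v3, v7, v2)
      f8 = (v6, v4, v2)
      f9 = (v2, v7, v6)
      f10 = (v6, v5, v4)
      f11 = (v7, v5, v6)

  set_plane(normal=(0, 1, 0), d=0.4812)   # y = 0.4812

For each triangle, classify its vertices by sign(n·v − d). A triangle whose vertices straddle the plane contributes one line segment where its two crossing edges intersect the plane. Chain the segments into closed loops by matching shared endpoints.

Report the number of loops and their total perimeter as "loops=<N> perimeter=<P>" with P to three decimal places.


Straddling triangles (8 of 12):
  (v1,v3,v0) [-+-] → (-1.02, 0.4812, 1.745)–(-1.02, 0.4812, 0.792164)  len=0.9528
  (v0,v3,v2) [-++] → (-1.02, 0.4812, 0.792164)–(-1.02, 0.4812, -1.745)  len=2.5372
  (v2,v4,v0) [+--] → (-0.463042, 0.4812, -1.745)–(-1.02, 0.4812, -1.745)  len=0.5570
  (v1,v7,v3) [-++] → (0.463042, 0.4812, 1.745)–(-1.02, 0.4812, 1.745)  len=1.4830
  (v5,v7,v1) [-+-] → (1.02, 0.4812, 1.745)–(0.463042, 0.4812, 1.745)  len=0.5570
  (v6,v4,v2) [+-+] → (1.02, 0.4812, -1.745)–(-0.463042, 0.4812, -1.745)  len=1.4830
  (v6,v5,v4) [+--] → (1.02, 0.4812, -0.792164)–(1.02, 0.4812, -1.745)  len=0.9528
  (v7,v5,v6) [+-+] → (1.02, 0.4812, 1.745)–(1.02, 0.4812, -0.792164)  len=2.5372

Chained into 1 loop(s):
  loop 1: 8 segments, perimeter = 11.0600
Total perimeter = 11.060

loops=1 perimeter=11.060


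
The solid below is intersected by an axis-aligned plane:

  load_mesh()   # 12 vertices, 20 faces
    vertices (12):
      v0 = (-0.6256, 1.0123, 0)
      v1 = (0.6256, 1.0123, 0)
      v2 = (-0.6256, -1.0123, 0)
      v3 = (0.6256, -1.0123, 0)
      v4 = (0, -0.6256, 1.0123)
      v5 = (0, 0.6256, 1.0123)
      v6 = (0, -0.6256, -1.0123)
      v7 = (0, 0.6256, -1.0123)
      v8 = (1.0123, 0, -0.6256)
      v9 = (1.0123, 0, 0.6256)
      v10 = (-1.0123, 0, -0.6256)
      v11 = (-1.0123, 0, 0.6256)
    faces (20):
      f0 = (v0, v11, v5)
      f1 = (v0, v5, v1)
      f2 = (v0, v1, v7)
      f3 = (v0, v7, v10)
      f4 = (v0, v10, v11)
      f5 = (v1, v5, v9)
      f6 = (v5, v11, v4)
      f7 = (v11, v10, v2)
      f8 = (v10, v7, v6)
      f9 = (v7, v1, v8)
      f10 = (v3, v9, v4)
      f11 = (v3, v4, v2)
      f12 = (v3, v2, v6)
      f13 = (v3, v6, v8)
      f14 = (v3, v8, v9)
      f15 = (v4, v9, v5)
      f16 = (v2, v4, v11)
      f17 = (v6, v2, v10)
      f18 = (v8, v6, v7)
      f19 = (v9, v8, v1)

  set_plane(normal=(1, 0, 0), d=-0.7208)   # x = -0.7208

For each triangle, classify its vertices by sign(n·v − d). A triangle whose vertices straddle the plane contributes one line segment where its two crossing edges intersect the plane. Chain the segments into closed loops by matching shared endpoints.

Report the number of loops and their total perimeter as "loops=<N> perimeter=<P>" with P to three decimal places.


Straddling triangles (8 of 20):
  (v0,v11,v5) [+-+] → (-0.7208, 0.763086, 0.154014)–(-0.7208, 0.180147, 0.736953)  len=0.8244
  (v0,v7,v10) [++-] → (-0.7208, 0.180147, -0.736953)–(-0.7208, 0.763086, -0.154014)  len=0.8244
  (v0,v10,v11) [+--] → (-0.7208, 0.763086, -0.154014)–(-0.7208, 0.763086, 0.154014)  len=0.3080
  (v5,v11,v4) [+-+] → (-0.7208, 0.180147, 0.736953)–(-0.7208, -0.180147, 0.736953)  len=0.3603
  (v11,v10,v2) [--+] → (-0.7208, -0.763086, -0.154014)–(-0.7208, -0.763086, 0.154014)  len=0.3080
  (v10,v7,v6) [-++] → (-0.7208, 0.180147, -0.736953)–(-0.7208, -0.180147, -0.736953)  len=0.3603
  (v2,v4,v11) [++-] → (-0.7208, -0.180147, 0.736953)–(-0.7208, -0.763086, 0.154014)  len=0.8244
  (v6,v2,v10) [++-] → (-0.7208, -0.763086, -0.154014)–(-0.7208, -0.180147, -0.736953)  len=0.8244

Chained into 1 loop(s):
  loop 1: 8 segments, perimeter = 4.6342
Total perimeter = 4.634

loops=1 perimeter=4.634


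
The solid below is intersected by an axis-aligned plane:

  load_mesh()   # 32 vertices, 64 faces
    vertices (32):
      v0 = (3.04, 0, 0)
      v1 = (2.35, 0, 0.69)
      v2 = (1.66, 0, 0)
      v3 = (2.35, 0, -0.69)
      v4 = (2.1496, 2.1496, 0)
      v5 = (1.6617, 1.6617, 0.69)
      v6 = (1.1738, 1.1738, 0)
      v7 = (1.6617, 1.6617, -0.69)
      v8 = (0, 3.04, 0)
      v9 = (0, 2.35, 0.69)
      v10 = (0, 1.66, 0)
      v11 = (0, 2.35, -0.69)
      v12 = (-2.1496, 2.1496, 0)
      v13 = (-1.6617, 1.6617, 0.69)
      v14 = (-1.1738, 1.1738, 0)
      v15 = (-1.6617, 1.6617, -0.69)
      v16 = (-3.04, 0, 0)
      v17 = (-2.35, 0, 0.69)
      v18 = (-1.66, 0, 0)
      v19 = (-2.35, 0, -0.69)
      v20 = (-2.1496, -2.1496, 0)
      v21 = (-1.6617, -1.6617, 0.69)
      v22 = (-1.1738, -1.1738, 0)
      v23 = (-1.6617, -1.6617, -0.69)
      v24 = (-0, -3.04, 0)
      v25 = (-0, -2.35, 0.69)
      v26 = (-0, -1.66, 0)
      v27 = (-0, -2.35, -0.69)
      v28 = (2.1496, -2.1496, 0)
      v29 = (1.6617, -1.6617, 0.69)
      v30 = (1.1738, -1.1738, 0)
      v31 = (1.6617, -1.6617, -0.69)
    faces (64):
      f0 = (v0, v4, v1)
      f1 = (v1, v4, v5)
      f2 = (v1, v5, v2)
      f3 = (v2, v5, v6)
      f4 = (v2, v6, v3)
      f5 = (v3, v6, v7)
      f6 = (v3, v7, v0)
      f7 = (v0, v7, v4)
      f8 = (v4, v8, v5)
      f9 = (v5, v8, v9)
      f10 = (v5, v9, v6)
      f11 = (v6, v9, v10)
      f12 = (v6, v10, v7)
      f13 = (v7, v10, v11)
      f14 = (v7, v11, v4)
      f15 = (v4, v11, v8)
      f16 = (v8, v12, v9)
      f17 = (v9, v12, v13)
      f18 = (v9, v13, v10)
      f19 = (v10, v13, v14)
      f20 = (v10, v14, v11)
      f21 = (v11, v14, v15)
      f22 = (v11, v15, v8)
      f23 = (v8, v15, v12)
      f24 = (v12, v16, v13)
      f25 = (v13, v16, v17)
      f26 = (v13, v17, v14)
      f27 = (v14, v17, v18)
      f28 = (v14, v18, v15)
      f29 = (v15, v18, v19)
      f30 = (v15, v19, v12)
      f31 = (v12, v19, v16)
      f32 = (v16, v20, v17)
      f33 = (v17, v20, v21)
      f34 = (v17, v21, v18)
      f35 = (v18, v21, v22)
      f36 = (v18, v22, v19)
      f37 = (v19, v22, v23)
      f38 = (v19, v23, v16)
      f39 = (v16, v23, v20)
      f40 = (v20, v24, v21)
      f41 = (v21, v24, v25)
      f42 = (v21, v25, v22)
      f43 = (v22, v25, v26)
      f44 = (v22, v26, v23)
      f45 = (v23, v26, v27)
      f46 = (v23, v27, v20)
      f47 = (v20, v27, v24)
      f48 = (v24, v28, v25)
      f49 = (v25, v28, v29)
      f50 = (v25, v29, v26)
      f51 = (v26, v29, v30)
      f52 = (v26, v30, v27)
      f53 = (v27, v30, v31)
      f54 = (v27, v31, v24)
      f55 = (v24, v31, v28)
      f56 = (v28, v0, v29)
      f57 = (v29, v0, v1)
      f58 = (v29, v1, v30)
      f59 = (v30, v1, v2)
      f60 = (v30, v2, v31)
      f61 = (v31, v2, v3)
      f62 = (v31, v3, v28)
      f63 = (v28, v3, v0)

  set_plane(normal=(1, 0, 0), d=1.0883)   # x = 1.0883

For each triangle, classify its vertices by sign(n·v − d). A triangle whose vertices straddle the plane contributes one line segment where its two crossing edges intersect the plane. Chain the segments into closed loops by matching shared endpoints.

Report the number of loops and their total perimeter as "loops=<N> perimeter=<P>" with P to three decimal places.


loops=2 perimeter=7.806

Straddling triangles (16 of 64):
  (v4,v8,v5) [+-+] → (1.0883, 2.58921, 0)–(1.0883, 2.13731, 0.451903)  len=0.6391
  (v5,v8,v9) [+--] → (1.0883, 2.13731, 0.451903)–(1.0883, 1.89921, 0.69)  len=0.3367
  (v5,v9,v6) [+-+] → (1.0883, 1.89921, 0.69)–(1.0883, 1.25947, 0.0502598)  len=0.9047
  (v6,v9,v10) [+--] → (1.0883, 1.25947, 0.0502598)–(1.0883, 1.20921, 0)  len=0.0711
  (v6,v10,v7) [+-+] → (1.0883, 1.20921, 0)–(1.0883, 1.66111, -0.451903)  len=0.6391
  (v7,v10,v11) [+--] → (1.0883, 1.66111, -0.451903)–(1.0883, 1.89921, -0.69)  len=0.3367
  (v7,v11,v4) [+-+] → (1.0883, 1.89921, -0.69)–(1.0883, 2.24854, -0.340667)  len=0.4940
  (v4,v11,v8) [+--] → (1.0883, 2.24854, -0.340667)–(1.0883, 2.58921, 0)  len=0.4818
  (v24,v28,v25) [-+-] → (1.0883, -2.58921, 0)–(1.0883, -2.24854, 0.340667)  len=0.4818
  (v25,v28,v29) [-++] → (1.0883, -2.24854, 0.340667)–(1.0883, -1.89921, 0.69)  len=0.4940
  (v25,v29,v26) [-+-] → (1.0883, -1.89921, 0.69)–(1.0883, -1.66111, 0.451903)  len=0.3367
  (v26,v29,v30) [-++] → (1.0883, -1.66111, 0.451903)–(1.0883, -1.20921, 0)  len=0.6391
  (v26,v30,v27) [-+-] → (1.0883, -1.20921, 0)–(1.0883, -1.25947, -0.0502598)  len=0.0711
  (v27,v30,v31) [-++] → (1.0883, -1.25947, -0.0502598)–(1.0883, -1.89921, -0.69)  len=0.9047
  (v27,v31,v24) [-+-] → (1.0883, -1.89921, -0.69)–(1.0883, -2.13731, -0.451903)  len=0.3367
  (v24,v31,v28) [-++] → (1.0883, -2.13731, -0.451903)–(1.0883, -2.58921, 0)  len=0.6391

Chained into 2 loop(s):
  loop 1: 8 segments, perimeter = 3.9032
  loop 2: 8 segments, perimeter = 3.9032
Total perimeter = 7.806


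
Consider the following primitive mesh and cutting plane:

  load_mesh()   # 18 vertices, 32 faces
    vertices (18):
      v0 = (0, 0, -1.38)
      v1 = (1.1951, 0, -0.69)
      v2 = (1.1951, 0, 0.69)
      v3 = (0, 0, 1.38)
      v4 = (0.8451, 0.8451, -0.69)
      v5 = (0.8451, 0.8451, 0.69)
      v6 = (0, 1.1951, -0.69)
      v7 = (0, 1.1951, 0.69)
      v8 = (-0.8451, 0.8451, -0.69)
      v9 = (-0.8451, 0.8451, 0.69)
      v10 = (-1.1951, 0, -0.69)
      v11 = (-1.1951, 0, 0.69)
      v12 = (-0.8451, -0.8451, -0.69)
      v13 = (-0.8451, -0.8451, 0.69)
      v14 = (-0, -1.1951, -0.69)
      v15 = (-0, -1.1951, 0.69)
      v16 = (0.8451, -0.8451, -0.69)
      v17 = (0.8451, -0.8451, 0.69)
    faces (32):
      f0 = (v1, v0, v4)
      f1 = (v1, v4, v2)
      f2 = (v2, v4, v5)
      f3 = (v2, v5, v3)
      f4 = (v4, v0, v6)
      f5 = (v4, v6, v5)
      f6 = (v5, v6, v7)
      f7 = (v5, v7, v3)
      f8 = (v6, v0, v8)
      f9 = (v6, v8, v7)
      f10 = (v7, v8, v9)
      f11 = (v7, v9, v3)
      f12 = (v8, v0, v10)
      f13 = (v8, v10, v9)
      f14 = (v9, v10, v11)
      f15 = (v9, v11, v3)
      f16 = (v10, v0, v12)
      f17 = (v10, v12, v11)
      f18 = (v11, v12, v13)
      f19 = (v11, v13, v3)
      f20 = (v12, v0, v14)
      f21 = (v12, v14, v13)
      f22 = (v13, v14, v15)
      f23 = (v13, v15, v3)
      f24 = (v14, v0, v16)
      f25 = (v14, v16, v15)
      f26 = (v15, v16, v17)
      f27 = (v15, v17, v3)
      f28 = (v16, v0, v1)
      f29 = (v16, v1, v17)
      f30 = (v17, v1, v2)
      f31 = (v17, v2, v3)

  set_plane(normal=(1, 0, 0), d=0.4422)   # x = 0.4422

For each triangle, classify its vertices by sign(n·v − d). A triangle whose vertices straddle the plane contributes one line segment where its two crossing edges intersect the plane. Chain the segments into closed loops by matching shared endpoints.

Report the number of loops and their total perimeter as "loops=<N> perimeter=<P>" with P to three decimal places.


loops=1 perimeter=7.210

Straddling triangles (12 of 32):
  (v1,v0,v4) [+-+] → (0.4422, 0, -1.12469)–(0.4422, 0.4422, -1.01896)  len=0.4547
  (v2,v5,v3) [++-] → (0.4422, 0.4422, 1.01896)–(0.4422, 0, 1.12469)  len=0.4547
  (v4,v0,v6) [+--] → (0.4422, 0.4422, -1.01896)–(0.4422, 1.01196, -0.69)  len=0.6579
  (v4,v6,v5) [+-+] → (0.4422, 1.01196, -0.69)–(0.4422, 1.01196, 0.0320873)  len=0.7221
  (v5,v6,v7) [+--] → (0.4422, 1.01196, 0.0320873)–(0.4422, 1.01196, 0.69)  len=0.6579
  (v5,v7,v3) [+--] → (0.4422, 1.01196, 0.69)–(0.4422, 0.4422, 1.01896)  len=0.6579
  (v14,v0,v16) [--+] → (0.4422, -0.4422, -1.01896)–(0.4422, -1.01196, -0.69)  len=0.6579
  (v14,v16,v15) [-+-] → (0.4422, -1.01196, -0.69)–(0.4422, -1.01196, -0.0320873)  len=0.6579
  (v15,v16,v17) [-++] → (0.4422, -1.01196, -0.0320873)–(0.4422, -1.01196, 0.69)  len=0.7221
  (v15,v17,v3) [-+-] → (0.4422, -1.01196, 0.69)–(0.4422, -0.4422, 1.01896)  len=0.6579
  (v16,v0,v1) [+-+] → (0.4422, -0.4422, -1.01896)–(0.4422, 0, -1.12469)  len=0.4547
  (v17,v2,v3) [++-] → (0.4422, 0, 1.12469)–(0.4422, -0.4422, 1.01896)  len=0.4547

Chained into 1 loop(s):
  loop 1: 12 segments, perimeter = 7.2103
Total perimeter = 7.210


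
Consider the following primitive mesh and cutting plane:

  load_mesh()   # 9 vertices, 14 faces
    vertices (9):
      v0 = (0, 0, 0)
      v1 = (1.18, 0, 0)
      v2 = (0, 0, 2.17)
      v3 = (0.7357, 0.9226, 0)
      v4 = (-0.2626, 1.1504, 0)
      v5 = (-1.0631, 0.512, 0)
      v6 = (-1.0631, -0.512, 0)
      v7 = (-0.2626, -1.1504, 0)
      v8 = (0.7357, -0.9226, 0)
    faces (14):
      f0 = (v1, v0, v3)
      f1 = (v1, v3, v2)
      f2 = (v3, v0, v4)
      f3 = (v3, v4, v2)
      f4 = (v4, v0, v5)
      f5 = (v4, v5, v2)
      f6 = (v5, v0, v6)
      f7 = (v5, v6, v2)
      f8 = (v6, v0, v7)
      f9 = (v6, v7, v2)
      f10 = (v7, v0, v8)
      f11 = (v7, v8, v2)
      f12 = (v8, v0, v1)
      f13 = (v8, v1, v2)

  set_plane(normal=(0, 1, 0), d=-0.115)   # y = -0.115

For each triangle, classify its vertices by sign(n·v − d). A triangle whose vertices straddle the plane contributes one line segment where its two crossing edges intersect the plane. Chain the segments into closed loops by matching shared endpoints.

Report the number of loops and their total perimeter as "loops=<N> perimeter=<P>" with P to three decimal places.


Straddling triangles (8 of 14):
  (v5,v0,v6) [++-] → (-0.238782, -0.115, 0)–(-1.0631, -0.115, 0)  len=0.8243
  (v5,v6,v2) [+-+] → (-1.0631, -0.115, 0)–(-0.238782, -0.115, 1.6826)  len=1.8737
  (v6,v0,v7) [-+-] → (-0.238782, -0.115, 0)–(-0.0262509, -0.115, 0)  len=0.2125
  (v6,v7,v2) [--+] → (-0.0262509, -0.115, 1.95308)–(-0.238782, -0.115, 1.6826)  len=0.3440
  (v7,v0,v8) [-+-] → (-0.0262509, -0.115, 0)–(0.0917033, -0.115, 0)  len=0.1180
  (v7,v8,v2) [--+] → (0.0917033, -0.115, 1.89951)–(-0.0262509, -0.115, 1.95308)  len=0.1295
  (v8,v0,v1) [-++] → (0.0917033, -0.115, 0)–(1.12462, -0.115, 0)  len=1.0329
  (v8,v1,v2) [-++] → (1.12462, -0.115, 0)–(0.0917033, -0.115, 1.89951)  len=2.1622

Chained into 1 loop(s):
  loop 1: 8 segments, perimeter = 6.6971
Total perimeter = 6.697

loops=1 perimeter=6.697


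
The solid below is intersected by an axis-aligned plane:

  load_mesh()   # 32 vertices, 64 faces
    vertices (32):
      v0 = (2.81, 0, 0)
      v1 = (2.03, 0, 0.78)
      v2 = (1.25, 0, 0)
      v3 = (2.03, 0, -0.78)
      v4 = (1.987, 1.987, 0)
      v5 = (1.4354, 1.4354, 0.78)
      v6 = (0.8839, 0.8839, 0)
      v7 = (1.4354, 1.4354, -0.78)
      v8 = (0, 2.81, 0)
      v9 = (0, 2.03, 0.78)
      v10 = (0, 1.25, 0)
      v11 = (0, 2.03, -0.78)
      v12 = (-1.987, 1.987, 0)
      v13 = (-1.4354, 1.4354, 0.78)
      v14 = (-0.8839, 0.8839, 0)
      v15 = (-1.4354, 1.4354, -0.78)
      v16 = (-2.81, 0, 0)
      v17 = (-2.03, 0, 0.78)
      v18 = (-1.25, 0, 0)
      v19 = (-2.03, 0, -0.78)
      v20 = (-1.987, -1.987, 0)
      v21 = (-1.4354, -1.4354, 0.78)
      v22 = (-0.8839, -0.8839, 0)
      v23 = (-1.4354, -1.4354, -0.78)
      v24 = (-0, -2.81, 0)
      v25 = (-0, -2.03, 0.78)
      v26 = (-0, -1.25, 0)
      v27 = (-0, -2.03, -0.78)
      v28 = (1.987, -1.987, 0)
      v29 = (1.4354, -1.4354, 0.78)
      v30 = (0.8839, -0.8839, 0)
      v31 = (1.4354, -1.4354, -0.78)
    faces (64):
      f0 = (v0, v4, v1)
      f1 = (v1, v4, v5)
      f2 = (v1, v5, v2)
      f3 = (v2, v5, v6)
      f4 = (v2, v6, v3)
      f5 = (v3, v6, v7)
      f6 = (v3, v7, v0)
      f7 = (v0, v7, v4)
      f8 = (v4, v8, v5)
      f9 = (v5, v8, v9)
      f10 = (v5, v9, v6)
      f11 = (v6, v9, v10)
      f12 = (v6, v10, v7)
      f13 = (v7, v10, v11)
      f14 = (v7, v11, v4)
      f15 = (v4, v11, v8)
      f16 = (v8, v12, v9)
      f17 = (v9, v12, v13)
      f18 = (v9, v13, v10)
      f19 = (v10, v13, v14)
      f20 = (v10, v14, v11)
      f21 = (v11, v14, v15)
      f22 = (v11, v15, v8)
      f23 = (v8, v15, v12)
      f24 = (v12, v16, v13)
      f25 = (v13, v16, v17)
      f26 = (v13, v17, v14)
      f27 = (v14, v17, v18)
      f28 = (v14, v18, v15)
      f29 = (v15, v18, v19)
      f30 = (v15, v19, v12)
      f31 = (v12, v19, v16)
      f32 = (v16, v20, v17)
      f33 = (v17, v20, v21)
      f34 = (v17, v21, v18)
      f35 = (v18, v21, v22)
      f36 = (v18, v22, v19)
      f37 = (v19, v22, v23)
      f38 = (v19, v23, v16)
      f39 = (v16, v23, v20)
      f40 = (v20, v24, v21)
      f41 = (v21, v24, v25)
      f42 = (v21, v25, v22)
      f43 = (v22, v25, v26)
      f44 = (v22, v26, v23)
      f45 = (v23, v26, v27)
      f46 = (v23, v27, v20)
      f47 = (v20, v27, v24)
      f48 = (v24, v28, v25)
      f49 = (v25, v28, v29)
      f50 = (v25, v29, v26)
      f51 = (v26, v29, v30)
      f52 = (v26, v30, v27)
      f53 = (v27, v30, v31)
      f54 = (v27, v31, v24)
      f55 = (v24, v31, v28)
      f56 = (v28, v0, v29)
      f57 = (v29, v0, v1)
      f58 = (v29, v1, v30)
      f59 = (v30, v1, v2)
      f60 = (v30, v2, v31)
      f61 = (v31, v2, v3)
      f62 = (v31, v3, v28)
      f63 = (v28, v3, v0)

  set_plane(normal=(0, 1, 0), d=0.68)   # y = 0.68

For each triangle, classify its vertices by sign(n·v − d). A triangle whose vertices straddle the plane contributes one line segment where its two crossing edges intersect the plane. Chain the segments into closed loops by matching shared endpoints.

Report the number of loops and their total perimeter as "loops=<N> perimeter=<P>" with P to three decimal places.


Straddling triangles (16 of 64):
  (v0,v4,v1) [-+-] → (2.52835, 0.68, 0)–(2.01528, 0.68, 0.513065)  len=0.7256
  (v1,v4,v5) [-++] → (2.01528, 0.68, 0.513065)–(1.74832, 0.68, 0.78)  len=0.3775
  (v1,v5,v2) [-+-] → (1.74832, 0.68, 0.78)–(1.33783, 0.68, 0.369514)  len=0.5805
  (v2,v5,v6) [-++] → (1.33783, 0.68, 0.369514)–(0.968353, 0.68, 0)  len=0.5225
  (v2,v6,v3) [-+-] → (0.968353, 0.68, 0)–(1.14828, 0.68, -0.179932)  len=0.2545
  (v3,v6,v7) [-++] → (1.14828, 0.68, -0.179932)–(1.74832, 0.68, -0.78)  len=0.8486
  (v3,v7,v0) [-+-] → (1.74832, 0.68, -0.78)–(2.1588, 0.68, -0.369514)  len=0.5805
  (v0,v7,v4) [-++] → (2.1588, 0.68, -0.369514)–(2.52835, 0.68, 0)  len=0.5226
  (v12,v16,v13) [+-+] → (-2.52835, 0.68, 0)–(-2.1588, 0.68, 0.369514)  len=0.5226
  (v13,v16,v17) [+--] → (-2.1588, 0.68, 0.369514)–(-1.74832, 0.68, 0.78)  len=0.5805
  (v13,v17,v14) [+-+] → (-1.74832, 0.68, 0.78)–(-1.14828, 0.68, 0.179932)  len=0.8486
  (v14,v17,v18) [+--] → (-1.14828, 0.68, 0.179932)–(-0.968353, 0.68, 0)  len=0.2545
  (v14,v18,v15) [+-+] → (-0.968353, 0.68, 0)–(-1.33783, 0.68, -0.369514)  len=0.5225
  (v15,v18,v19) [+--] → (-1.33783, 0.68, -0.369514)–(-1.74832, 0.68, -0.78)  len=0.5805
  (v15,v19,v12) [+-+] → (-1.74832, 0.68, -0.78)–(-2.01528, 0.68, -0.513065)  len=0.3775
  (v12,v19,v16) [+--] → (-2.01528, 0.68, -0.513065)–(-2.52835, 0.68, 0)  len=0.7256

Chained into 2 loop(s):
  loop 1: 8 segments, perimeter = 4.4123
  loop 2: 8 segments, perimeter = 4.4123
Total perimeter = 8.825

loops=2 perimeter=8.825


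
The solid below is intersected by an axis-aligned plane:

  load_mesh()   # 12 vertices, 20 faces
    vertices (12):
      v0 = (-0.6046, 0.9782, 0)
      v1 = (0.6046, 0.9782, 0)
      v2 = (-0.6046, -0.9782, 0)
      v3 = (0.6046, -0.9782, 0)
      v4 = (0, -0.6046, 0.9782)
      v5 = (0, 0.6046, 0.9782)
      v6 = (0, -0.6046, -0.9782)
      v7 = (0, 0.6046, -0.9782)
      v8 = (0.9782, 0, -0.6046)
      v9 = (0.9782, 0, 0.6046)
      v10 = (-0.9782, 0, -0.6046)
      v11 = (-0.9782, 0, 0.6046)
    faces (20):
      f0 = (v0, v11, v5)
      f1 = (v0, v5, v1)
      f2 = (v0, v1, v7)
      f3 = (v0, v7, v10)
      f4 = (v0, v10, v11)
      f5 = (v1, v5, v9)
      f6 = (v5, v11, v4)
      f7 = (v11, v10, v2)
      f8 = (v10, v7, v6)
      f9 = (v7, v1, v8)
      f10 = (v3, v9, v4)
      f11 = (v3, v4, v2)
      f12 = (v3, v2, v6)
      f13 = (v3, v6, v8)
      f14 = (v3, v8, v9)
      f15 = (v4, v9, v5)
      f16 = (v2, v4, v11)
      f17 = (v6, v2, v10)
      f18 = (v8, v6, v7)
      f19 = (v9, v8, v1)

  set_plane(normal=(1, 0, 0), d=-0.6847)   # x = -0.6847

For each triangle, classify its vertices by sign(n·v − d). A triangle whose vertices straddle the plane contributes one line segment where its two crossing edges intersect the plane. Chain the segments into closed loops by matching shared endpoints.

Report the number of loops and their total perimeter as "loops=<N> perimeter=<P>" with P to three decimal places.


loops=1 perimeter=4.565

Straddling triangles (8 of 20):
  (v0,v11,v5) [+-+] → (-0.6847, 0.768474, 0.129626)–(-0.6847, 0.181405, 0.716695)  len=0.8302
  (v0,v7,v10) [++-] → (-0.6847, 0.181405, -0.716695)–(-0.6847, 0.768474, -0.129626)  len=0.8302
  (v0,v10,v11) [+--] → (-0.6847, 0.768474, -0.129626)–(-0.6847, 0.768474, 0.129626)  len=0.2593
  (v5,v11,v4) [+-+] → (-0.6847, 0.181405, 0.716695)–(-0.6847, -0.181405, 0.716695)  len=0.3628
  (v11,v10,v2) [--+] → (-0.6847, -0.768474, -0.129626)–(-0.6847, -0.768474, 0.129626)  len=0.2593
  (v10,v7,v6) [-++] → (-0.6847, 0.181405, -0.716695)–(-0.6847, -0.181405, -0.716695)  len=0.3628
  (v2,v4,v11) [++-] → (-0.6847, -0.181405, 0.716695)–(-0.6847, -0.768474, 0.129626)  len=0.8302
  (v6,v2,v10) [++-] → (-0.6847, -0.768474, -0.129626)–(-0.6847, -0.181405, -0.716695)  len=0.8302

Chained into 1 loop(s):
  loop 1: 8 segments, perimeter = 4.5651
Total perimeter = 4.565


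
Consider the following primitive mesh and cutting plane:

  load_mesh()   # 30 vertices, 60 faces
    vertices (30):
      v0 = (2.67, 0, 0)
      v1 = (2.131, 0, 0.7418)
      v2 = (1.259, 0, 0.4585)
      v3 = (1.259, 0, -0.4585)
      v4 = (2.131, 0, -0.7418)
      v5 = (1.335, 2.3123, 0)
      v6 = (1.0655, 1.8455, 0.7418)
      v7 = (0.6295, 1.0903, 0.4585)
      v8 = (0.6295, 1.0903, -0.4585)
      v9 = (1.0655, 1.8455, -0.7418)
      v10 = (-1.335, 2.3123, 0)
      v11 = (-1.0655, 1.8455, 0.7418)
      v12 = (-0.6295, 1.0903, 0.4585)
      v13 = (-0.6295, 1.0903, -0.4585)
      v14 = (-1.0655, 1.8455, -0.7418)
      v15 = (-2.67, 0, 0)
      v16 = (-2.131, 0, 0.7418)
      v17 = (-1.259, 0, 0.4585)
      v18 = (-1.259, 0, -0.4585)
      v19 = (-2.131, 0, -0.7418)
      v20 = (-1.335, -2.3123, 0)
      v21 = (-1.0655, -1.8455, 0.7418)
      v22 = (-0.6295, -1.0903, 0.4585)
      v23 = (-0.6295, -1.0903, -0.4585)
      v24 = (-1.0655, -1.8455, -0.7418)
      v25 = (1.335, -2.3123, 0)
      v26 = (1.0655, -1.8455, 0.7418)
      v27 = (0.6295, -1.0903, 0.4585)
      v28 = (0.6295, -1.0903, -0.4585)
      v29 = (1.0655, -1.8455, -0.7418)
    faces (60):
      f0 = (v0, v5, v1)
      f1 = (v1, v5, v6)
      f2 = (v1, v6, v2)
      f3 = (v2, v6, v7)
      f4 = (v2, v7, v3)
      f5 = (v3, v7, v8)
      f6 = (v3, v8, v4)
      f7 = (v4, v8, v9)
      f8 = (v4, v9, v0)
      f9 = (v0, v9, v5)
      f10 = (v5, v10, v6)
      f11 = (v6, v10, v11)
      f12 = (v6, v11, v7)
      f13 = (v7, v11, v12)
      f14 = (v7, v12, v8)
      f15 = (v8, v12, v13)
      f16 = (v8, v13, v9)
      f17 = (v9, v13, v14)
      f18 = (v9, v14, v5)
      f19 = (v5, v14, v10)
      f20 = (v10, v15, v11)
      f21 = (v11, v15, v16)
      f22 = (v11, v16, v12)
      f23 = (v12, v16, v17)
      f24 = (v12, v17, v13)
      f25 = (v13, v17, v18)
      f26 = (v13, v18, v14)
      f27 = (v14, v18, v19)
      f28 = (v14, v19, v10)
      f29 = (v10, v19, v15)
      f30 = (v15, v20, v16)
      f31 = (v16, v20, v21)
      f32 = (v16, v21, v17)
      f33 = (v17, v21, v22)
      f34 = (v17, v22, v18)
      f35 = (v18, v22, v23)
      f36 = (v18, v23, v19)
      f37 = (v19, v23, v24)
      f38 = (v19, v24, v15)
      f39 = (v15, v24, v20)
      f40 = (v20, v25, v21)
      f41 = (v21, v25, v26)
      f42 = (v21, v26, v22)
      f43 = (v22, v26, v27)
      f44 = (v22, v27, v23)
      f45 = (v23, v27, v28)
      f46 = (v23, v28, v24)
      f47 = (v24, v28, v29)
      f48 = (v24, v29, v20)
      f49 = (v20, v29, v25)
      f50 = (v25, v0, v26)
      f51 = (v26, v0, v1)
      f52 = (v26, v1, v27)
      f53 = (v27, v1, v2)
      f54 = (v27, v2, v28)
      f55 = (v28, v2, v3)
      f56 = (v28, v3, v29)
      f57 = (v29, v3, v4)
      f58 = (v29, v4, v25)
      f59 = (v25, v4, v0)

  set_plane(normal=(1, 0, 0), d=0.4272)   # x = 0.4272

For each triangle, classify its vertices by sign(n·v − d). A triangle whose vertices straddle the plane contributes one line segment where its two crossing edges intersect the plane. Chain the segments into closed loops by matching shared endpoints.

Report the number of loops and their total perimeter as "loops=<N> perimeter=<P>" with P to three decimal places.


Straddling triangles (20 of 60):
  (v5,v10,v6) [+-+] → (0.4272, 2.3123, 0)–(0.4272, 1.96962, 0.544553)  len=0.6434
  (v6,v10,v11) [+--] → (0.4272, 1.96962, 0.544553)–(0.4272, 1.8455, 0.7418)  len=0.2331
  (v6,v11,v7) [+-+] → (0.4272, 1.8455, 0.7418)–(0.4272, 1.18043, 0.492312)  len=0.7103
  (v7,v11,v12) [+--] → (0.4272, 1.18043, 0.492312)–(0.4272, 1.0903, 0.4585)  len=0.0963
  (v7,v12,v8) [+-+] → (0.4272, 1.0903, 0.4585)–(0.4272, 1.0903, -0.311154)  len=0.7697
  (v8,v12,v13) [+--] → (0.4272, 1.0903, -0.311154)–(0.4272, 1.0903, -0.4585)  len=0.1473
  (v8,v13,v9) [+-+] → (0.4272, 1.0903, -0.4585)–(0.4272, 1.56111, -0.635115)  len=0.5028
  (v9,v13,v14) [+--] → (0.4272, 1.56111, -0.635115)–(0.4272, 1.8455, -0.7418)  len=0.3037
  (v9,v14,v5) [+-+] → (0.4272, 1.8455, -0.7418)–(0.4272, 2.13577, -0.280527)  len=0.5450
  (v5,v14,v10) [+--] → (0.4272, 2.13577, -0.280527)–(0.4272, 2.3123, 0)  len=0.3314
  (v20,v25,v21) [-+-] → (0.4272, -2.3123, 0)–(0.4272, -2.13577, 0.280527)  len=0.3314
  (v21,v25,v26) [-++] → (0.4272, -2.13577, 0.280527)–(0.4272, -1.8455, 0.7418)  len=0.5450
  (v21,v26,v22) [-+-] → (0.4272, -1.8455, 0.7418)–(0.4272, -1.56111, 0.635115)  len=0.3037
  (v22,v26,v27) [-++] → (0.4272, -1.56111, 0.635115)–(0.4272, -1.0903, 0.4585)  len=0.5028
  (v22,v27,v23) [-+-] → (0.4272, -1.0903, 0.4585)–(0.4272, -1.0903, 0.311154)  len=0.1473
  (v23,v27,v28) [-++] → (0.4272, -1.0903, 0.311154)–(0.4272, -1.0903, -0.4585)  len=0.7697
  (v23,v28,v24) [-+-] → (0.4272, -1.0903, -0.4585)–(0.4272, -1.18043, -0.492312)  len=0.0963
  (v24,v28,v29) [-++] → (0.4272, -1.18043, -0.492312)–(0.4272, -1.8455, -0.7418)  len=0.7103
  (v24,v29,v20) [-+-] → (0.4272, -1.8455, -0.7418)–(0.4272, -1.96962, -0.544553)  len=0.2331
  (v20,v29,v25) [-++] → (0.4272, -1.96962, -0.544553)–(0.4272, -2.3123, 0)  len=0.6434

Chained into 2 loop(s):
  loop 1: 10 segments, perimeter = 4.2831
  loop 2: 10 segments, perimeter = 4.2831
Total perimeter = 8.566

loops=2 perimeter=8.566


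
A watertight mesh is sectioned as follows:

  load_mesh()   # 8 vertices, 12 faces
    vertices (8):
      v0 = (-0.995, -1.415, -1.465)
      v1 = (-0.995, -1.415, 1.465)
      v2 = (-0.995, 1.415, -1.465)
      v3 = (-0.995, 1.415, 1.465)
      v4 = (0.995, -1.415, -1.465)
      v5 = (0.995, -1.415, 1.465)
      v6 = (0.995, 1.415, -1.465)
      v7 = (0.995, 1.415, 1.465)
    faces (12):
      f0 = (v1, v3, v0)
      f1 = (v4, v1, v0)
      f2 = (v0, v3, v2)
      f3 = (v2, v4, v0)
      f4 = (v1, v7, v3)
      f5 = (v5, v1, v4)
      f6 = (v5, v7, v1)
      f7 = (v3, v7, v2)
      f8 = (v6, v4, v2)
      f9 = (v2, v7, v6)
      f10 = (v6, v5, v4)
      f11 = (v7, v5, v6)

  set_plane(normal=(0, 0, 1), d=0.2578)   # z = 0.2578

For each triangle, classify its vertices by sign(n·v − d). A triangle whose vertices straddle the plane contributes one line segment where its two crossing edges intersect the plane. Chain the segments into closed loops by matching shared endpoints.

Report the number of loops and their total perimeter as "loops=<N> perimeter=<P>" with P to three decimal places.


loops=1 perimeter=9.640

Straddling triangles (8 of 12):
  (v1,v3,v0) [++-] → (-0.995, 0.249001, 0.2578)–(-0.995, -1.415, 0.2578)  len=1.6640
  (v4,v1,v0) [-+-] → (-0.175093, -1.415, 0.2578)–(-0.995, -1.415, 0.2578)  len=0.8199
  (v0,v3,v2) [-+-] → (-0.995, 0.249001, 0.2578)–(-0.995, 1.415, 0.2578)  len=1.1660
  (v5,v1,v4) [++-] → (-0.175093, -1.415, 0.2578)–(0.995, -1.415, 0.2578)  len=1.1701
  (v3,v7,v2) [++-] → (0.175093, 1.415, 0.2578)–(-0.995, 1.415, 0.2578)  len=1.1701
  (v2,v7,v6) [-+-] → (0.175093, 1.415, 0.2578)–(0.995, 1.415, 0.2578)  len=0.8199
  (v6,v5,v4) [-+-] → (0.995, -0.249001, 0.2578)–(0.995, -1.415, 0.2578)  len=1.1660
  (v7,v5,v6) [++-] → (0.995, -0.249001, 0.2578)–(0.995, 1.415, 0.2578)  len=1.6640

Chained into 1 loop(s):
  loop 1: 8 segments, perimeter = 9.6400
Total perimeter = 9.640
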